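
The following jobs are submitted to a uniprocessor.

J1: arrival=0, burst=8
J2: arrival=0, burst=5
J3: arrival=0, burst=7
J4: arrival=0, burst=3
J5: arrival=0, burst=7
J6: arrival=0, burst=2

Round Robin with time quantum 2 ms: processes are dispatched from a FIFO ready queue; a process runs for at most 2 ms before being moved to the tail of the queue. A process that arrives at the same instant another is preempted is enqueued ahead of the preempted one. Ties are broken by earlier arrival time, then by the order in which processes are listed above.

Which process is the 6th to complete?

Timeline: | J1 0-2 | J2 2-4 | J3 4-6 | J4 6-8 | J5 8-10 | J6 10-12 | J1 12-14 | J2 14-16 | J3 16-18 | J4 18-19 | J5 19-21 | J1 21-23 | J2 23-24 | J3 24-26 | J5 26-28 | J1 28-30 | J3 30-31 | J5 31-32 |
Completion: J1=30  J2=24  J3=31  J4=19  J5=32  J6=12
Turnaround (C−A): J1=30  J2=24  J3=31  J4=19  J5=32  J6=12
Finish order: J6 → J4 → J2 → J1 → J3 → J5

J5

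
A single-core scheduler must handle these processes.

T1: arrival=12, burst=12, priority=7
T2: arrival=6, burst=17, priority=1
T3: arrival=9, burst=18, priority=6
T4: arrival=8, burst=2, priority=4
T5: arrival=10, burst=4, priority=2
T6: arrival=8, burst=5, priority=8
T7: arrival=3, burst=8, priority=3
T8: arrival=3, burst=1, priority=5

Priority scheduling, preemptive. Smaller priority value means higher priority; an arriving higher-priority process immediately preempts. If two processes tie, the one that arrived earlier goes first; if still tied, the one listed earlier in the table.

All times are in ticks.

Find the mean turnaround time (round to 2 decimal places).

Timeline: | idle 0-3 | T7 3-6 | T2 6-23 | T5 23-27 | T7 27-32 | T4 32-34 | T8 34-35 | T3 35-53 | T1 53-65 | T6 65-70 |
Completion: T1=65  T2=23  T3=53  T4=34  T5=27  T6=70  T7=32  T8=35
Turnaround (C−A): T1=53  T2=17  T3=44  T4=26  T5=17  T6=62  T7=29  T8=32
Turnaround times: T1=53, T2=17, T3=44, T4=26, T5=17, T6=62, T7=29, T8=32
Average turnaround = (53+17+44+26+17+62+29+32) / 8 = 280/8 = 35.00

35.00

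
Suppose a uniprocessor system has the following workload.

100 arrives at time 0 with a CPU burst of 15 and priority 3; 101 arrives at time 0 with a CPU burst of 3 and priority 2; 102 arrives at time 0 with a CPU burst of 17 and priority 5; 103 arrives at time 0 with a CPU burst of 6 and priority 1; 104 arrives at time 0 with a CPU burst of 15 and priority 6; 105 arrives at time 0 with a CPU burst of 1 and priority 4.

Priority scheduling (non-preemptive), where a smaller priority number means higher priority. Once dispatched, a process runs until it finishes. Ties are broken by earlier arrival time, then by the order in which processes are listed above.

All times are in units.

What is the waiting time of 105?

Timeline: | 103 0-6 | 101 6-9 | 100 9-24 | 105 24-25 | 102 25-42 | 104 42-57 |
Completion: 100=24  101=9  102=42  103=6  104=57  105=25
Turnaround (C−A): 100=24  101=9  102=42  103=6  104=57  105=25
Waiting(105) = turnaround − burst = 25 − 1 = 24

24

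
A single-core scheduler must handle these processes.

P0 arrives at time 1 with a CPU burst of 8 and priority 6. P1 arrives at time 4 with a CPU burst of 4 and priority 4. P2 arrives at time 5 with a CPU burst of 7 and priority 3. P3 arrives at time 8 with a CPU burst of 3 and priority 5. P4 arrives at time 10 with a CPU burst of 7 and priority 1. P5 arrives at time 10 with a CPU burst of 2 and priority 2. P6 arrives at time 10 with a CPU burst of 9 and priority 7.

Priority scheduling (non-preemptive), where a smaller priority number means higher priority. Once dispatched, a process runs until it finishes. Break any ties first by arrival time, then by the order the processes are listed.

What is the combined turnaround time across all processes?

Schedule: | idle 0-1 | P0 1-9 | P2 9-16 | P4 16-23 | P5 23-25 | P1 25-29 | P3 29-32 | P6 32-41 |
Completion: P0=9  P1=29  P2=16  P3=32  P4=23  P5=25  P6=41
Turnaround = completion − arrival: P0=8, P1=25, P2=11, P3=24, P4=13, P5=15, P6=31
Total turnaround = 8 + 25 + 11 + 24 + 13 + 15 + 31 = 127

127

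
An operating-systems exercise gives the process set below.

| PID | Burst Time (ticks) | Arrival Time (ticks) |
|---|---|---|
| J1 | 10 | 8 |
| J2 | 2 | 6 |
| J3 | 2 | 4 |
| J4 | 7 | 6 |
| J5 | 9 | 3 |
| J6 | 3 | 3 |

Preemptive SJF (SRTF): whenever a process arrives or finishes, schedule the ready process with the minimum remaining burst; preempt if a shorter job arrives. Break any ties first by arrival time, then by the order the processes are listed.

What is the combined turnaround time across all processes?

73

Timeline: | idle 0-3 | J6 3-6 | J3 6-8 | J2 8-10 | J4 10-17 | J5 17-26 | J1 26-36 |
Completion: J1=36  J2=10  J3=8  J4=17  J5=26  J6=6
Turnaround (C−A): J1=28  J2=4  J3=4  J4=11  J5=23  J6=3
Turnaround = completion − arrival: J1=28, J2=4, J3=4, J4=11, J5=23, J6=3
Total turnaround = 28 + 4 + 4 + 11 + 23 + 3 = 73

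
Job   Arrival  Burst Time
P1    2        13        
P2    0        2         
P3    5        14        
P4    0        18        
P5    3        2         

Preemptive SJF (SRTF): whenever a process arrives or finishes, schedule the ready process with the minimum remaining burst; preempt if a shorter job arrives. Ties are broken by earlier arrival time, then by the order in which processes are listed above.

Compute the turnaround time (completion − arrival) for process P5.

Gantt: | P2 0-2 | P1 2-3 | P5 3-5 | P1 5-17 | P3 17-31 | P4 31-49 |
Completion: P1=17  P2=2  P3=31  P4=49  P5=5
Turnaround (C−A): P1=15  P2=2  P3=26  P4=49  P5=2
Turnaround(P5) = completion − arrival = 5 − 3 = 2

2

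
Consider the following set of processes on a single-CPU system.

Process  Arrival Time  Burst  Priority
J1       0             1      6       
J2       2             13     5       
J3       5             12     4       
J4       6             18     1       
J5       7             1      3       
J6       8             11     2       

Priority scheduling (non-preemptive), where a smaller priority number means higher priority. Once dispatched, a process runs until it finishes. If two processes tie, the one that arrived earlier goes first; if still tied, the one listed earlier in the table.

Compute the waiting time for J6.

Timeline: | J1 0-1 | idle 1-2 | J2 2-15 | J4 15-33 | J6 33-44 | J5 44-45 | J3 45-57 |
Completion: J1=1  J2=15  J3=57  J4=33  J5=45  J6=44
Waiting(J6) = turnaround − burst = 36 − 11 = 25

25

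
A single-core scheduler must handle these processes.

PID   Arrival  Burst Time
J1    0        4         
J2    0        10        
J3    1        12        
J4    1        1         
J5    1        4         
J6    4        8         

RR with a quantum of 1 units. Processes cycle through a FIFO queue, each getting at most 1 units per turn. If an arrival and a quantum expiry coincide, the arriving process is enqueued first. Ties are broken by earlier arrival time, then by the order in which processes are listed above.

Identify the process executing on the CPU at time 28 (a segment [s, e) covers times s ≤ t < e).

Timeline: | J1 0-1 | J2 1-2 | J3 2-3 | J4 3-4 | J5 4-5 | J1 5-6 | J2 6-7 | J3 7-8 | J6 8-9 | J5 9-10 | J1 10-11 | J2 11-12 | J3 12-13 | J6 13-14 | J5 14-15 | J1 15-16 | J2 16-17 | J3 17-18 | J6 18-19 | J5 19-20 | J2 20-21 | J3 21-22 | J6 22-23 | J2 23-24 | J3 24-25 | J6 25-26 | J2 26-27 | J3 27-28 | J6 28-29 | J2 29-30 | J3 30-31 | J6 31-32 | J2 32-33 | J3 33-34 | J6 34-35 | J2 35-36 | J3 36-39 |
Completion: J1=16  J2=36  J3=39  J4=4  J5=20  J6=35

J6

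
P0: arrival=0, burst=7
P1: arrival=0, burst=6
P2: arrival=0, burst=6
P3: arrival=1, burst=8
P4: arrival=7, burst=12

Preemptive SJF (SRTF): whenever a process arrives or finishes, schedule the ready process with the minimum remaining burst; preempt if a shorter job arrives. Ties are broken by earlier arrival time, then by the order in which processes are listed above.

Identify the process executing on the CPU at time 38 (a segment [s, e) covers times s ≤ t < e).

P4

Schedule: | P1 0-6 | P2 6-12 | P0 12-19 | P3 19-27 | P4 27-39 |
Completion: P0=19  P1=6  P2=12  P3=27  P4=39
Turnaround (C−A): P0=19  P1=6  P2=12  P3=26  P4=32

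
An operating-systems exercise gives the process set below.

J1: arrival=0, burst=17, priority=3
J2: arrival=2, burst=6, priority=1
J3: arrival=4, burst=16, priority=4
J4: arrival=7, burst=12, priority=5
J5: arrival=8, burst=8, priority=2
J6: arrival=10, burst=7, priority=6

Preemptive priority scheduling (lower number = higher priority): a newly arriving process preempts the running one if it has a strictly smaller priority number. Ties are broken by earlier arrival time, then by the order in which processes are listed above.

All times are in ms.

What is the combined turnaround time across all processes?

Schedule: | J1 0-2 | J2 2-8 | J5 8-16 | J1 16-31 | J3 31-47 | J4 47-59 | J6 59-66 |
Completion: J1=31  J2=8  J3=47  J4=59  J5=16  J6=66
Turnaround = completion − arrival: J1=31, J2=6, J3=43, J4=52, J5=8, J6=56
Total turnaround = 31 + 6 + 43 + 52 + 8 + 56 = 196

196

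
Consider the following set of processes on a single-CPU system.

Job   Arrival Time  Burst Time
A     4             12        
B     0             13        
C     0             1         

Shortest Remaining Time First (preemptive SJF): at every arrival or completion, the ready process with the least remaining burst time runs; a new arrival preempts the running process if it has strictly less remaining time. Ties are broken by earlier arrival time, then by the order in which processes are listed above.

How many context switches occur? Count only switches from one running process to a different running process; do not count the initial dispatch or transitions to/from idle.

2

Timeline: | C 0-1 | B 1-14 | A 14-26 |
Completion: A=26  B=14  C=1
Turnaround (C−A): A=22  B=14  C=1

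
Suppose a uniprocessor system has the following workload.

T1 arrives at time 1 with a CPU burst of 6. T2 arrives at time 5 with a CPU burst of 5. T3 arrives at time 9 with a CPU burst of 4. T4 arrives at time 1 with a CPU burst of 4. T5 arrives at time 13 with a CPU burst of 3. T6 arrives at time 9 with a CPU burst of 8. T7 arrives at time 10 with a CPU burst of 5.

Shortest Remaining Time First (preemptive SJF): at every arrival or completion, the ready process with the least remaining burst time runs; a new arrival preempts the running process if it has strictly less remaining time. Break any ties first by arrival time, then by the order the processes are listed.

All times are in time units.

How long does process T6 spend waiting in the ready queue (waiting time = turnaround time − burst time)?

19

Timeline: | idle 0-1 | T4 1-5 | T2 5-10 | T3 10-14 | T5 14-17 | T7 17-22 | T1 22-28 | T6 28-36 |
Completion: T1=28  T2=10  T3=14  T4=5  T5=17  T6=36  T7=22
Turnaround (C−A): T1=27  T2=5  T3=5  T4=4  T5=4  T6=27  T7=12
Waiting(T6) = turnaround − burst = 27 − 8 = 19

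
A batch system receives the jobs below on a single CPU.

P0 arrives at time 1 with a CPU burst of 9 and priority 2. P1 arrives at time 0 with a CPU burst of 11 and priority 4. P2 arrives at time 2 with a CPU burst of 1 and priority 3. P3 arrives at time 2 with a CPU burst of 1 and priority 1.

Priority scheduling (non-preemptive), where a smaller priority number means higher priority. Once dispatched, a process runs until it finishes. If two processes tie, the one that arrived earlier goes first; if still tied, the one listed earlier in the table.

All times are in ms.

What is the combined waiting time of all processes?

Timeline: | P1 0-11 | P3 11-12 | P0 12-21 | P2 21-22 |
Completion: P0=21  P1=11  P2=22  P3=12
Waiting = turnaround − burst: P0=11, P1=0, P2=19, P3=9
Total waiting = 11 + 0 + 19 + 9 = 39

39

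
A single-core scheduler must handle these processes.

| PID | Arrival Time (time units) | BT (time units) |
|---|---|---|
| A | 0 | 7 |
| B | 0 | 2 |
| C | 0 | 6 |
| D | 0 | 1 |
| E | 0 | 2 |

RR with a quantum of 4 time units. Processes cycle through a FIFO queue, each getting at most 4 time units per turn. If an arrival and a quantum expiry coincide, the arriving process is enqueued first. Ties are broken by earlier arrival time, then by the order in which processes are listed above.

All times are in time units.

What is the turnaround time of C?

Gantt: | A 0-4 | B 4-6 | C 6-10 | D 10-11 | E 11-13 | A 13-16 | C 16-18 |
Completion: A=16  B=6  C=18  D=11  E=13
Turnaround (C−A): A=16  B=6  C=18  D=11  E=13
Turnaround(C) = completion − arrival = 18 − 0 = 18

18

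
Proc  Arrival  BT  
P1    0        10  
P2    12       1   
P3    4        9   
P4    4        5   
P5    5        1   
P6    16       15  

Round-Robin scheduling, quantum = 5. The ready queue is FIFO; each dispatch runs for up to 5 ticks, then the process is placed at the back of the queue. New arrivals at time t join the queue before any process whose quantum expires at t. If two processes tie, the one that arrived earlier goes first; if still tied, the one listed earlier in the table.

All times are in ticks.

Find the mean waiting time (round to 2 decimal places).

10.33

Timeline: | P1 0-5 | P3 5-10 | P4 10-15 | P5 15-16 | P1 16-21 | P3 21-25 | P2 25-26 | P6 26-41 |
Completion: P1=21  P2=26  P3=25  P4=15  P5=16  P6=41
Turnaround (C−A): P1=21  P2=14  P3=21  P4=11  P5=11  P6=25
Waiting times: P1=11, P2=13, P3=12, P4=6, P5=10, P6=10
Average waiting = (11+13+12+6+10+10) / 6 = 62/6 = 10.33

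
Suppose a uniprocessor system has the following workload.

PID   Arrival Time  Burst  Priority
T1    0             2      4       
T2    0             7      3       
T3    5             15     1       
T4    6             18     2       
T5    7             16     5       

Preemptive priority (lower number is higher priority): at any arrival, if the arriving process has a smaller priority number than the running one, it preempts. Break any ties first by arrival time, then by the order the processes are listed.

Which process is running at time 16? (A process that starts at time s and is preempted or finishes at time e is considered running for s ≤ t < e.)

T3

Gantt: | T2 0-5 | T3 5-20 | T4 20-38 | T2 38-40 | T1 40-42 | T5 42-58 |
Completion: T1=42  T2=40  T3=20  T4=38  T5=58
Turnaround (C−A): T1=42  T2=40  T3=15  T4=32  T5=51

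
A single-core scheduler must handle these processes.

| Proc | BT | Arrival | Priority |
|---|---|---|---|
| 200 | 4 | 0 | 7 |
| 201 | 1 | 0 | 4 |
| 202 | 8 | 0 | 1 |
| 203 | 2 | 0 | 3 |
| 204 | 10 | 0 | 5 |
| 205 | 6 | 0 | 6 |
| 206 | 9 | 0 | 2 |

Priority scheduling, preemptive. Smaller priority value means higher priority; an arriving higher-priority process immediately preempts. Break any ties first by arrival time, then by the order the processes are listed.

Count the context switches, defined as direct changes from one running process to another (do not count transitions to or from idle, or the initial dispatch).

6

Schedule: | 202 0-8 | 206 8-17 | 203 17-19 | 201 19-20 | 204 20-30 | 205 30-36 | 200 36-40 |
Completion: 200=40  201=20  202=8  203=19  204=30  205=36  206=17
Turnaround (C−A): 200=40  201=20  202=8  203=19  204=30  205=36  206=17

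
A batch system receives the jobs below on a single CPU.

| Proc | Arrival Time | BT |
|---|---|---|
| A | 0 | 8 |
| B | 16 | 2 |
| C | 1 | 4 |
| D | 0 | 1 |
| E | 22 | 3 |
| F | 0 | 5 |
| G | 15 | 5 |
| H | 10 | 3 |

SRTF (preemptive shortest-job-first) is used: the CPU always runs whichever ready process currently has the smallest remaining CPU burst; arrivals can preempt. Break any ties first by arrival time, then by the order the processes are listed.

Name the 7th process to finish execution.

Timeline: | D 0-1 | C 1-5 | F 5-10 | H 10-13 | A 13-15 | G 15-16 | B 16-18 | G 18-22 | E 22-25 | A 25-31 |
Completion: A=31  B=18  C=5  D=1  E=25  F=10  G=22  H=13
Finish order: D → C → F → H → B → G → E → A

E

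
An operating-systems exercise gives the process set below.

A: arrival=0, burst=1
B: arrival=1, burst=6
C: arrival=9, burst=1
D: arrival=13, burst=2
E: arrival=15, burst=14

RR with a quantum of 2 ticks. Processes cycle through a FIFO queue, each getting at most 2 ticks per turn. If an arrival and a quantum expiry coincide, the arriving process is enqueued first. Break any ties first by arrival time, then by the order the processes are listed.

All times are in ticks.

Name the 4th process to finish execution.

Timeline: | A 0-1 | B 1-7 | idle 7-9 | C 9-10 | idle 10-13 | D 13-15 | E 15-29 |
Completion: A=1  B=7  C=10  D=15  E=29
Turnaround (C−A): A=1  B=6  C=1  D=2  E=14
Finish order: A → B → C → D → E

D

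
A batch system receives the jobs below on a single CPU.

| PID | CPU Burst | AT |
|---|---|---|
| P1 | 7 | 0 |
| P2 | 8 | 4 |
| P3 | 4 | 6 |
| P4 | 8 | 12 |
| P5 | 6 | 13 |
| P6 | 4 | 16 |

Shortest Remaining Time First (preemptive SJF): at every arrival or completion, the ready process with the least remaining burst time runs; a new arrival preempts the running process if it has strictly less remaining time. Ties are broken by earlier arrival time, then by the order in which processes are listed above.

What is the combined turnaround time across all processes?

Schedule: | P1 0-7 | P3 7-11 | P2 11-19 | P6 19-23 | P5 23-29 | P4 29-37 |
Completion: P1=7  P2=19  P3=11  P4=37  P5=29  P6=23
Turnaround (C−A): P1=7  P2=15  P3=5  P4=25  P5=16  P6=7
Turnaround = completion − arrival: P1=7, P2=15, P3=5, P4=25, P5=16, P6=7
Total turnaround = 7 + 15 + 5 + 25 + 16 + 7 = 75

75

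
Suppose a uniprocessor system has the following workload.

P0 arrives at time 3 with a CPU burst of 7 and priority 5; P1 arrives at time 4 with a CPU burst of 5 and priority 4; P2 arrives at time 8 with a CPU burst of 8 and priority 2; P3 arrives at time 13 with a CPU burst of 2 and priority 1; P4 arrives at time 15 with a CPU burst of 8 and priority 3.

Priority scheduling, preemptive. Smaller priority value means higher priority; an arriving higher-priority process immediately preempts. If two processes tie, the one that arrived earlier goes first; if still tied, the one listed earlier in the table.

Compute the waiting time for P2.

2

Timeline: | idle 0-3 | P0 3-4 | P1 4-8 | P2 8-13 | P3 13-15 | P2 15-18 | P4 18-26 | P1 26-27 | P0 27-33 |
Completion: P0=33  P1=27  P2=18  P3=15  P4=26
Turnaround (C−A): P0=30  P1=23  P2=10  P3=2  P4=11
Waiting(P2) = turnaround − burst = 10 − 8 = 2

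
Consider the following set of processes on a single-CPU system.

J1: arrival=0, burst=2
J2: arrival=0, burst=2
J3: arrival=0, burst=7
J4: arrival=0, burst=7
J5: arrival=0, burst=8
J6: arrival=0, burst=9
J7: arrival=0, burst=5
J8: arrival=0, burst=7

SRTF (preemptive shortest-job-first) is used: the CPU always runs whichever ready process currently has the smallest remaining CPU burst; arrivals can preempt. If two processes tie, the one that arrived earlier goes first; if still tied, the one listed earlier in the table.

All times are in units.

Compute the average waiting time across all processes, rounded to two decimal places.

Timeline: | J1 0-2 | J2 2-4 | J7 4-9 | J3 9-16 | J4 16-23 | J8 23-30 | J5 30-38 | J6 38-47 |
Completion: J1=2  J2=4  J3=16  J4=23  J5=38  J6=47  J7=9  J8=30
Turnaround (C−A): J1=2  J2=4  J3=16  J4=23  J5=38  J6=47  J7=9  J8=30
Waiting times: J1=0, J2=2, J3=9, J4=16, J5=30, J6=38, J7=4, J8=23
Average waiting = (0+2+9+16+30+38+4+23) / 8 = 122/8 = 15.25

15.25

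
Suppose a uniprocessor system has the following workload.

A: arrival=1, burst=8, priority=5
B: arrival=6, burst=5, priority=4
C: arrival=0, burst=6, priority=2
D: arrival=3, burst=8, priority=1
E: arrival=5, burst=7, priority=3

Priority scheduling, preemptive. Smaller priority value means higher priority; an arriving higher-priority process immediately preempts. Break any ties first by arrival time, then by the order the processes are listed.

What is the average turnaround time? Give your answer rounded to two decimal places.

Gantt: | C 0-3 | D 3-11 | C 11-14 | E 14-21 | B 21-26 | A 26-34 |
Completion: A=34  B=26  C=14  D=11  E=21
Turnaround times: A=33, B=20, C=14, D=8, E=16
Average turnaround = (33+20+14+8+16) / 5 = 91/5 = 18.20

18.20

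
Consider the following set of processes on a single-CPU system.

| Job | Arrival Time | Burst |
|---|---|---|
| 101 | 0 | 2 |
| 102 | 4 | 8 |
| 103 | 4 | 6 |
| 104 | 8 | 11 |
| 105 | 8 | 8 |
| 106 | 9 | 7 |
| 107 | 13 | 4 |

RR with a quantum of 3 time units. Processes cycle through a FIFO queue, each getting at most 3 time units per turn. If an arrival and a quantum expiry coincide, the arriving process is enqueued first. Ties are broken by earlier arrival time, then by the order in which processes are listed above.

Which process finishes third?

102

Schedule: | 101 0-2 | idle 2-4 | 102 4-7 | 103 7-10 | 102 10-13 | 104 13-16 | 105 16-19 | 106 19-22 | 103 22-25 | 107 25-28 | 102 28-30 | 104 30-33 | 105 33-36 | 106 36-39 | 107 39-40 | 104 40-43 | 105 43-45 | 106 45-46 | 104 46-48 |
Completion: 101=2  102=30  103=25  104=48  105=45  106=46  107=40
Turnaround (C−A): 101=2  102=26  103=21  104=40  105=37  106=37  107=27
Finish order: 101 → 103 → 102 → 107 → 105 → 106 → 104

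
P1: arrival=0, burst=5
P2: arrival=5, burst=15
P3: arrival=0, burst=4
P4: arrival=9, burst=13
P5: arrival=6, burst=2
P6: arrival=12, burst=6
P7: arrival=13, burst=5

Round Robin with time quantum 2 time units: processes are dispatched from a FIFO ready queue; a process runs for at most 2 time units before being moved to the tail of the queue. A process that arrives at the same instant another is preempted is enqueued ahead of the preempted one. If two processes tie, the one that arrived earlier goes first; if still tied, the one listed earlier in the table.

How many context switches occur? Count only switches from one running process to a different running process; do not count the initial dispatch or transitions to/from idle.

26

Timeline: | P1 0-2 | P3 2-4 | P1 4-6 | P3 6-8 | P2 8-10 | P5 10-12 | P1 12-13 | P4 13-15 | P2 15-17 | P6 17-19 | P7 19-21 | P4 21-23 | P2 23-25 | P6 25-27 | P7 27-29 | P4 29-31 | P2 31-33 | P6 33-35 | P7 35-36 | P4 36-38 | P2 38-40 | P4 40-42 | P2 42-44 | P4 44-46 | P2 46-48 | P4 48-49 | P2 49-50 |
Completion: P1=13  P2=50  P3=8  P4=49  P5=12  P6=35  P7=36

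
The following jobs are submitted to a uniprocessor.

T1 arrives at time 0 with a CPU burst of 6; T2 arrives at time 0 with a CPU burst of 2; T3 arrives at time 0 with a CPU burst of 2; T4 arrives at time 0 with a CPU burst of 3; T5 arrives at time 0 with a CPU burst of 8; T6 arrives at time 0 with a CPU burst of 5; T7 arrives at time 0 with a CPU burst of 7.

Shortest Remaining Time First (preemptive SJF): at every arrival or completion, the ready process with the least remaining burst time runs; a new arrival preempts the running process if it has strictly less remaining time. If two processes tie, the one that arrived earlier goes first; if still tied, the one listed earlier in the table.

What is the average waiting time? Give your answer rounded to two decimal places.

Schedule: | T2 0-2 | T3 2-4 | T4 4-7 | T6 7-12 | T1 12-18 | T7 18-25 | T5 25-33 |
Completion: T1=18  T2=2  T3=4  T4=7  T5=33  T6=12  T7=25
Turnaround (C−A): T1=18  T2=2  T3=4  T4=7  T5=33  T6=12  T7=25
Waiting times: T1=12, T2=0, T3=2, T4=4, T5=25, T6=7, T7=18
Average waiting = (12+0+2+4+25+7+18) / 7 = 68/7 = 9.71

9.71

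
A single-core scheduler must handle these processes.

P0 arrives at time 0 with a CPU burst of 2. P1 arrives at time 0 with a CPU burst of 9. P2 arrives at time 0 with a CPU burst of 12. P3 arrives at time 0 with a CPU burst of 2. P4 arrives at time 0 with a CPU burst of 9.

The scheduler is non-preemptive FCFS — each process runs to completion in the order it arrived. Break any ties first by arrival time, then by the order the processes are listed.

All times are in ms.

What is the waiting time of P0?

0

Gantt: | P0 0-2 | P1 2-11 | P2 11-23 | P3 23-25 | P4 25-34 |
Completion: P0=2  P1=11  P2=23  P3=25  P4=34
Turnaround (C−A): P0=2  P1=11  P2=23  P3=25  P4=34
Waiting(P0) = turnaround − burst = 2 − 2 = 0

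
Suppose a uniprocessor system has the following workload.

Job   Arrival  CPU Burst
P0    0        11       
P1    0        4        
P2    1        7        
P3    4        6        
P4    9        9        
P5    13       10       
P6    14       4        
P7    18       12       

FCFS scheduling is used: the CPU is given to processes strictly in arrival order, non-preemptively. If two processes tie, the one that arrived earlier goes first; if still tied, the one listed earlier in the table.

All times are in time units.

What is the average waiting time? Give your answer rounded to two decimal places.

19.00

Gantt: | P0 0-11 | P1 11-15 | P2 15-22 | P3 22-28 | P4 28-37 | P5 37-47 | P6 47-51 | P7 51-63 |
Completion: P0=11  P1=15  P2=22  P3=28  P4=37  P5=47  P6=51  P7=63
Turnaround (C−A): P0=11  P1=15  P2=21  P3=24  P4=28  P5=34  P6=37  P7=45
Waiting times: P0=0, P1=11, P2=14, P3=18, P4=19, P5=24, P6=33, P7=33
Average waiting = (0+11+14+18+19+24+33+33) / 8 = 152/8 = 19.00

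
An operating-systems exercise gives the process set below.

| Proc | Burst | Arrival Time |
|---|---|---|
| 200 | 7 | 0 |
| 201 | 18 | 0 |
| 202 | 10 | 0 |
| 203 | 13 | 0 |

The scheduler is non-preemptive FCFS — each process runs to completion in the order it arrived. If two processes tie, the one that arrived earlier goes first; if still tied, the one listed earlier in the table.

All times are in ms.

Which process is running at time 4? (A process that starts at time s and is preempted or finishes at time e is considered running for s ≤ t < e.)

200

Gantt: | 200 0-7 | 201 7-25 | 202 25-35 | 203 35-48 |
Completion: 200=7  201=25  202=35  203=48
Turnaround (C−A): 200=7  201=25  202=35  203=48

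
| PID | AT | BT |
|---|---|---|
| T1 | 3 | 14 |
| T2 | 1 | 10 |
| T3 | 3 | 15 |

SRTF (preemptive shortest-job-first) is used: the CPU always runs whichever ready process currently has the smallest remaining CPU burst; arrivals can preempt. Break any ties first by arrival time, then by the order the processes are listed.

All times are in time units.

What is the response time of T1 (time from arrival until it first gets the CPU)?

8

Timeline: | idle 0-1 | T2 1-11 | T1 11-25 | T3 25-40 |
Completion: T1=25  T2=11  T3=40
Turnaround (C−A): T1=22  T2=10  T3=37
Response(T1) = first start − arrival = 11 − 3 = 8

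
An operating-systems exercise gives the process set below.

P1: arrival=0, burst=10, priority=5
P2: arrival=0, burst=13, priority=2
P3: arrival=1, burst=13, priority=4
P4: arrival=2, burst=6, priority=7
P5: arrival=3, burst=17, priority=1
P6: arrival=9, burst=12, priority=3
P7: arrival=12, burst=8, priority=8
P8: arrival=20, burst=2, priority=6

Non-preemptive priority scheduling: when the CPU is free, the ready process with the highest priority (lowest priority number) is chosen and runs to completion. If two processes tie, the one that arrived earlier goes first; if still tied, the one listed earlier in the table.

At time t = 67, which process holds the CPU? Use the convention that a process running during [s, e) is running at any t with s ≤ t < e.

P4

Gantt: | P2 0-13 | P5 13-30 | P6 30-42 | P3 42-55 | P1 55-65 | P8 65-67 | P4 67-73 | P7 73-81 |
Completion: P1=65  P2=13  P3=55  P4=73  P5=30  P6=42  P7=81  P8=67
Turnaround (C−A): P1=65  P2=13  P3=54  P4=71  P5=27  P6=33  P7=69  P8=47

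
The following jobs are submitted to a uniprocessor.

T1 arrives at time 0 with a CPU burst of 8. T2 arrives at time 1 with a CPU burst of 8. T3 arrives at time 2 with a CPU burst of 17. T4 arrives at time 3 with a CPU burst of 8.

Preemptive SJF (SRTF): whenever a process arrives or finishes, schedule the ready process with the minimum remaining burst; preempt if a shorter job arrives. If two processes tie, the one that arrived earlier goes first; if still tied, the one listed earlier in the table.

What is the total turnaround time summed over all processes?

83

Timeline: | T1 0-8 | T2 8-16 | T4 16-24 | T3 24-41 |
Completion: T1=8  T2=16  T3=41  T4=24
Turnaround (C−A): T1=8  T2=15  T3=39  T4=21
Turnaround = completion − arrival: T1=8, T2=15, T3=39, T4=21
Total turnaround = 8 + 15 + 39 + 21 = 83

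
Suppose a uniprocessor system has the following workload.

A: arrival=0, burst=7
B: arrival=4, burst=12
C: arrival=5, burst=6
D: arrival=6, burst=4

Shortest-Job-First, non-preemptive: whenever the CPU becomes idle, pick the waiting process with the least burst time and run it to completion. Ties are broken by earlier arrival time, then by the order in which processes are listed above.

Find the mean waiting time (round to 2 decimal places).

Gantt: | A 0-7 | D 7-11 | C 11-17 | B 17-29 |
Completion: A=7  B=29  C=17  D=11
Turnaround (C−A): A=7  B=25  C=12  D=5
Waiting times: A=0, B=13, C=6, D=1
Average waiting = (0+13+6+1) / 4 = 20/4 = 5.00

5.00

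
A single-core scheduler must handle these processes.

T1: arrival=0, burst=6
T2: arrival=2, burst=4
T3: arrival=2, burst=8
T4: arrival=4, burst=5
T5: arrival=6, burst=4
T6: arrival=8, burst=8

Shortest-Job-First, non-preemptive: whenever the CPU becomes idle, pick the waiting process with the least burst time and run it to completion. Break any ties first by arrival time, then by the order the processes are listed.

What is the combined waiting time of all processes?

Schedule: | T1 0-6 | T2 6-10 | T5 10-14 | T4 14-19 | T3 19-27 | T6 27-35 |
Completion: T1=6  T2=10  T3=27  T4=19  T5=14  T6=35
Turnaround (C−A): T1=6  T2=8  T3=25  T4=15  T5=8  T6=27
Waiting = turnaround − burst: T1=0, T2=4, T3=17, T4=10, T5=4, T6=19
Total waiting = 0 + 4 + 17 + 10 + 4 + 19 = 54

54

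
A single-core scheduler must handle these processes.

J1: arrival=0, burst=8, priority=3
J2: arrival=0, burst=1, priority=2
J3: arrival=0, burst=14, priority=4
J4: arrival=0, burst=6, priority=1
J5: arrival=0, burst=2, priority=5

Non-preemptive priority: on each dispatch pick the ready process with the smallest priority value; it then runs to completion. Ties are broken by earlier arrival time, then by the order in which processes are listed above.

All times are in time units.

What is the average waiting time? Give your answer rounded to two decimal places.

11.40

Schedule: | J4 0-6 | J2 6-7 | J1 7-15 | J3 15-29 | J5 29-31 |
Completion: J1=15  J2=7  J3=29  J4=6  J5=31
Turnaround (C−A): J1=15  J2=7  J3=29  J4=6  J5=31
Waiting times: J1=7, J2=6, J3=15, J4=0, J5=29
Average waiting = (7+6+15+0+29) / 5 = 57/5 = 11.40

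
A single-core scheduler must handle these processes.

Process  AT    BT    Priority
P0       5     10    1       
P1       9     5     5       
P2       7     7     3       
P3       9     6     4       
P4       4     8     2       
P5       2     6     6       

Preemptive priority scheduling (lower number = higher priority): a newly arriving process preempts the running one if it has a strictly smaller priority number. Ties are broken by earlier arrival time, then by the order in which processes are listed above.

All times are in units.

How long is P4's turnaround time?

Gantt: | idle 0-2 | P5 2-4 | P4 4-5 | P0 5-15 | P4 15-22 | P2 22-29 | P3 29-35 | P1 35-40 | P5 40-44 |
Completion: P0=15  P1=40  P2=29  P3=35  P4=22  P5=44
Turnaround (C−A): P0=10  P1=31  P2=22  P3=26  P4=18  P5=42
Turnaround(P4) = completion − arrival = 22 − 4 = 18

18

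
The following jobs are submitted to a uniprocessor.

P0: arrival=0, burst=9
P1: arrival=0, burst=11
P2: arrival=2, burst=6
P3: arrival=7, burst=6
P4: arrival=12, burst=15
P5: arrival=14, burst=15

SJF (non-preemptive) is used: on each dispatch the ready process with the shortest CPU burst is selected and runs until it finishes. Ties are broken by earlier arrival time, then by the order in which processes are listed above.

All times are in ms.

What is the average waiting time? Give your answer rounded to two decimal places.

14.83

Gantt: | P0 0-9 | P2 9-15 | P3 15-21 | P1 21-32 | P4 32-47 | P5 47-62 |
Completion: P0=9  P1=32  P2=15  P3=21  P4=47  P5=62
Turnaround (C−A): P0=9  P1=32  P2=13  P3=14  P4=35  P5=48
Waiting times: P0=0, P1=21, P2=7, P3=8, P4=20, P5=33
Average waiting = (0+21+7+8+20+33) / 6 = 89/6 = 14.83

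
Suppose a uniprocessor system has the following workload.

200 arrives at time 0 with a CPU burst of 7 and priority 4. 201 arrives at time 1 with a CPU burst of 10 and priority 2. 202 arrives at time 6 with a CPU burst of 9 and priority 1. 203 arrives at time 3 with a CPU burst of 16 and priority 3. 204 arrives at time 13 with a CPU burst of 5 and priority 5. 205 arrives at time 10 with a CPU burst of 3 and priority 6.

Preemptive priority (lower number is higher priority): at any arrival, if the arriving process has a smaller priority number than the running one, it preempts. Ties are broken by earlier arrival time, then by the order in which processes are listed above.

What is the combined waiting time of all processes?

Timeline: | 200 0-1 | 201 1-6 | 202 6-15 | 201 15-20 | 203 20-36 | 200 36-42 | 204 42-47 | 205 47-50 |
Completion: 200=42  201=20  202=15  203=36  204=47  205=50
Waiting = turnaround − burst: 200=35, 201=9, 202=0, 203=17, 204=29, 205=37
Total waiting = 35 + 9 + 0 + 17 + 29 + 37 = 127

127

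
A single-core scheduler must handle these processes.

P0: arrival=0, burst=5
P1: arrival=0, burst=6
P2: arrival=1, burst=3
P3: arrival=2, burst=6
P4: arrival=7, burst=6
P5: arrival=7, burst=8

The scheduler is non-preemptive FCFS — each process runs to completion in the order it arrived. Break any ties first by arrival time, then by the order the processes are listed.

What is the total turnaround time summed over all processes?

Gantt: | P0 0-5 | P1 5-11 | P2 11-14 | P3 14-20 | P4 20-26 | P5 26-34 |
Completion: P0=5  P1=11  P2=14  P3=20  P4=26  P5=34
Turnaround = completion − arrival: P0=5, P1=11, P2=13, P3=18, P4=19, P5=27
Total turnaround = 5 + 11 + 13 + 18 + 19 + 27 = 93

93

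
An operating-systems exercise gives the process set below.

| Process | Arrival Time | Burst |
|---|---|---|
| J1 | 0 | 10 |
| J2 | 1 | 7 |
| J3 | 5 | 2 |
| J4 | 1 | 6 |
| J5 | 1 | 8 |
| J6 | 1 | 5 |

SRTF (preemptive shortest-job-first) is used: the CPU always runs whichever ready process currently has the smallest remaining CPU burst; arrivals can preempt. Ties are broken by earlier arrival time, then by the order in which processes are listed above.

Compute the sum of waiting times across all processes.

Gantt: | J1 0-1 | J6 1-6 | J3 6-8 | J4 8-14 | J2 14-21 | J5 21-29 | J1 29-38 |
Completion: J1=38  J2=21  J3=8  J4=14  J5=29  J6=6
Turnaround (C−A): J1=38  J2=20  J3=3  J4=13  J5=28  J6=5
Waiting = turnaround − burst: J1=28, J2=13, J3=1, J4=7, J5=20, J6=0
Total waiting = 28 + 13 + 1 + 7 + 20 + 0 = 69

69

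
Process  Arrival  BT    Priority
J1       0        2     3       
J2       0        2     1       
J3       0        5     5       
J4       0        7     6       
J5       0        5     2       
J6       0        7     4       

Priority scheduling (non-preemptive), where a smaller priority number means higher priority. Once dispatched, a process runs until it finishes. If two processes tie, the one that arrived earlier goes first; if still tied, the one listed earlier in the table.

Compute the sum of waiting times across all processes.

55

Gantt: | J2 0-2 | J5 2-7 | J1 7-9 | J6 9-16 | J3 16-21 | J4 21-28 |
Completion: J1=9  J2=2  J3=21  J4=28  J5=7  J6=16
Turnaround (C−A): J1=9  J2=2  J3=21  J4=28  J5=7  J6=16
Waiting = turnaround − burst: J1=7, J2=0, J3=16, J4=21, J5=2, J6=9
Total waiting = 7 + 0 + 16 + 21 + 2 + 9 = 55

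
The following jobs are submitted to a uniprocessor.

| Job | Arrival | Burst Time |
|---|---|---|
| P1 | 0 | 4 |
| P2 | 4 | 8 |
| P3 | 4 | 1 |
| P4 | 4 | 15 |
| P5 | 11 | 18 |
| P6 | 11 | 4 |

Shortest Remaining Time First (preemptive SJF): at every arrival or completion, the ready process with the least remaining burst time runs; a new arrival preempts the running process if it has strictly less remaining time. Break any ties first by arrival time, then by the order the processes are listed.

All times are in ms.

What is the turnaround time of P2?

Timeline: | P1 0-4 | P3 4-5 | P2 5-13 | P6 13-17 | P4 17-32 | P5 32-50 |
Completion: P1=4  P2=13  P3=5  P4=32  P5=50  P6=17
Turnaround (C−A): P1=4  P2=9  P3=1  P4=28  P5=39  P6=6
Turnaround(P2) = completion − arrival = 13 − 4 = 9

9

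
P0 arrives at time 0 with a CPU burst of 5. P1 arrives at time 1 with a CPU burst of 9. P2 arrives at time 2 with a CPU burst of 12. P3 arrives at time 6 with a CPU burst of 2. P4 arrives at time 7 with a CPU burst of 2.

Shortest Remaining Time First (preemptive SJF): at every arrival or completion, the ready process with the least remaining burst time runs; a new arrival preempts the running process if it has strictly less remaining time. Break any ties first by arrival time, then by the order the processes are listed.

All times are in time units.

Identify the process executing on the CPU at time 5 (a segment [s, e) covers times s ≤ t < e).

P1

Schedule: | P0 0-5 | P1 5-6 | P3 6-8 | P4 8-10 | P1 10-18 | P2 18-30 |
Completion: P0=5  P1=18  P2=30  P3=8  P4=10
Turnaround (C−A): P0=5  P1=17  P2=28  P3=2  P4=3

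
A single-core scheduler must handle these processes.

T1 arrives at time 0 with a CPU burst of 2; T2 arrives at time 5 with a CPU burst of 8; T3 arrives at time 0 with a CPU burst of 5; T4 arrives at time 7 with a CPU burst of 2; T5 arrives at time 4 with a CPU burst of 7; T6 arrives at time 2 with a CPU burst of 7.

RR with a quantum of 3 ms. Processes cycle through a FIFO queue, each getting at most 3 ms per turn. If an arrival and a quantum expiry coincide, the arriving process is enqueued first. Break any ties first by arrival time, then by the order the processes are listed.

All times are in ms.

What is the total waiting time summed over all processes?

Schedule: | T1 0-2 | T3 2-5 | T6 5-8 | T5 8-11 | T2 11-14 | T3 14-16 | T4 16-18 | T6 18-21 | T5 21-24 | T2 24-27 | T6 27-28 | T5 28-29 | T2 29-31 |
Completion: T1=2  T2=31  T3=16  T4=18  T5=29  T6=28
Waiting = turnaround − burst: T1=0, T2=18, T3=11, T4=9, T5=18, T6=19
Total waiting = 0 + 18 + 11 + 9 + 18 + 19 = 75

75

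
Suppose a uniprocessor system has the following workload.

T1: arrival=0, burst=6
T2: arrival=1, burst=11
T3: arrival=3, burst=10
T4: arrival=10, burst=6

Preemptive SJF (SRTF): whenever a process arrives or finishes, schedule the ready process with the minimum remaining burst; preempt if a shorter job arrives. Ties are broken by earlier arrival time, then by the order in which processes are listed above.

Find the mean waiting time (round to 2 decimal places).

7.50

Gantt: | T1 0-6 | T3 6-16 | T4 16-22 | T2 22-33 |
Completion: T1=6  T2=33  T3=16  T4=22
Turnaround (C−A): T1=6  T2=32  T3=13  T4=12
Waiting times: T1=0, T2=21, T3=3, T4=6
Average waiting = (0+21+3+6) / 4 = 30/4 = 7.50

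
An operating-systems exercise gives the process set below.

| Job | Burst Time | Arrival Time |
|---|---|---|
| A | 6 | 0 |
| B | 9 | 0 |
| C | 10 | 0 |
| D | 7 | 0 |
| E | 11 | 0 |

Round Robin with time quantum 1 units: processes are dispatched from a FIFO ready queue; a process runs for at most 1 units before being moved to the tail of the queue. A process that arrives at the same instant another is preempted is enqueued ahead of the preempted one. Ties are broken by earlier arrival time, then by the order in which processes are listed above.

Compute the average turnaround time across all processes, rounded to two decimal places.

36.20

Gantt: | A 0-1 | B 1-2 | C 2-3 | D 3-4 | E 4-5 | A 5-6 | B 6-7 | C 7-8 | D 8-9 | E 9-10 | A 10-11 | B 11-12 | C 12-13 | D 13-14 | E 14-15 | A 15-16 | B 16-17 | C 17-18 | D 18-19 | E 19-20 | A 20-21 | B 21-22 | C 22-23 | D 23-24 | E 24-25 | A 25-26 | B 26-27 | C 27-28 | D 28-29 | E 29-30 | B 30-31 | C 31-32 | D 32-33 | E 33-34 | B 34-35 | C 35-36 | E 36-37 | B 37-38 | C 38-39 | E 39-40 | C 40-41 | E 41-43 |
Completion: A=26  B=38  C=41  D=33  E=43
Turnaround (C−A): A=26  B=38  C=41  D=33  E=43
Turnaround times: A=26, B=38, C=41, D=33, E=43
Average turnaround = (26+38+41+33+43) / 5 = 181/5 = 36.20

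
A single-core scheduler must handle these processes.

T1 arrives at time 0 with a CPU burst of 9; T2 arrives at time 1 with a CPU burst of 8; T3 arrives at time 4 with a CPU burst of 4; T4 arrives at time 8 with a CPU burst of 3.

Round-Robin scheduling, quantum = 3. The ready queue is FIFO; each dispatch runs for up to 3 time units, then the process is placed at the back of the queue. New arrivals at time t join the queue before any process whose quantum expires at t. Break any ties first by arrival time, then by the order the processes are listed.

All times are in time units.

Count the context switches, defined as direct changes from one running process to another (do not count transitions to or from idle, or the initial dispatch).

8

Timeline: | T1 0-3 | T2 3-6 | T1 6-9 | T3 9-12 | T2 12-15 | T4 15-18 | T1 18-21 | T3 21-22 | T2 22-24 |
Completion: T1=21  T2=24  T3=22  T4=18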